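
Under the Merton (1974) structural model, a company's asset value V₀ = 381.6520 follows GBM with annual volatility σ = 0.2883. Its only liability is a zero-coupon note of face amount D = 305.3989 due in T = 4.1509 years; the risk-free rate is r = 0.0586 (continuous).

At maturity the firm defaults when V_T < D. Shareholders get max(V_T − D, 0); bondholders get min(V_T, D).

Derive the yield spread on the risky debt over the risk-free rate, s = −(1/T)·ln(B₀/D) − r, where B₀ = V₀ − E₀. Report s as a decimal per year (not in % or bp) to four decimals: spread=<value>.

d₁ = [ln(V₀/D) + (r + σ²/2)T] / (σ√T)
   = [ln(381.6520/305.3989) + (0.0586 + 0.5·0.2883²)·4.1509] / (0.2883·√4.1509)
   = [0.222890 + 0.415748] / 0.587375 = 1.087274
d₂ = d₁ − σ√T = 1.087274 − 0.587375 = 0.499899
N(d₁) = 0.861542,  N(d₂) = 0.691427,  e^(−rT) = 0.784081
E₀ = V₀·N(d₁) − D·e^(−rT)·N(d₂)
   = 381.6520·0.861542 − 305.3989·0.784081·0.691427 = 163.241940
B₀ = V₀ − E₀ = 381.6520 − 163.241940 = 218.410060
spread = −(1/T)·ln(B₀/D) − r = −(1/4.1509)·ln(218.410060/305.3989) − 0.0586 = 0.02216429

spread=0.0222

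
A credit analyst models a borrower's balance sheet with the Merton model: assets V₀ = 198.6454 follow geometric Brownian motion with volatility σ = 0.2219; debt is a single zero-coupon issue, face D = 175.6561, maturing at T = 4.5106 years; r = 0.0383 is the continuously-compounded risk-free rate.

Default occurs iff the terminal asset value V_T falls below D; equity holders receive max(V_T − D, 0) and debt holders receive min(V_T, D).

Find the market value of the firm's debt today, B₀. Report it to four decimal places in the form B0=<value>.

d₁ = [ln(V₀/D) + (r + σ²/2)T] / (σ√T)
   = [ln(198.6454/175.6561) + (0.0383 + 0.5·0.2219²)·4.5106] / (0.2219·√4.5106)
   = [0.122993 + 0.283806] / 0.471275 = 0.863189
d₂ = d₁ − σ√T = 0.863189 − 0.471275 = 0.391914
N(d₁) = 0.805983,  N(d₂) = 0.652439,  e^(−rT) = 0.841343
E₀ = V₀·N(d₁) − D·e^(−rT)·N(d₂)
   = 198.6454·0.805983 − 175.6561·0.841343·0.652439 = 63.682835
B₀ = V₀ − E₀ = 198.6454 − 63.682835 = 134.962565

B0=134.9626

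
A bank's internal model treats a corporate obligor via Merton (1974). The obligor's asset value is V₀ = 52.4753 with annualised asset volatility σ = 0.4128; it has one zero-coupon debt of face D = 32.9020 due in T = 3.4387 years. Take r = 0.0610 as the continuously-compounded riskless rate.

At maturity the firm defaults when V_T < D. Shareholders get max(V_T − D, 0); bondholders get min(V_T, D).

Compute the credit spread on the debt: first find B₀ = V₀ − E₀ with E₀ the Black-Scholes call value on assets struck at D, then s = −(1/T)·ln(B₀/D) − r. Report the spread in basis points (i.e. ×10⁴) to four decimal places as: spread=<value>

d₁ = [ln(V₀/D) + (r + σ²/2)T] / (σ√T)
   = [ln(52.4753/32.9020) + (0.0610 + 0.5·0.4128²)·3.4387] / (0.4128·√3.4387)
   = [0.466809 + 0.502745] / 0.765485 = 1.266587
d₂ = d₁ − σ√T = 1.266587 − 0.765485 = 0.501102
N(d₁) = 0.897348,  N(d₂) = 0.691850,  e^(−rT) = 0.810778
E₀ = V₀·N(d₁) − D·e^(−rT)·N(d₂)
   = 52.4753·0.897348 − 32.9020·0.810778·0.691850 = 28.632679
B₀ = V₀ − E₀ = 52.4753 − 28.632679 = 23.842621
spread = −(1/T)·ln(B₀/D) − r = −(1/3.4387)·ln(23.842621/32.9020) − 0.0610 = 0.03265709
in basis points: 0.03265709 × 10⁴ = 326.5709 bp

spread=326.5709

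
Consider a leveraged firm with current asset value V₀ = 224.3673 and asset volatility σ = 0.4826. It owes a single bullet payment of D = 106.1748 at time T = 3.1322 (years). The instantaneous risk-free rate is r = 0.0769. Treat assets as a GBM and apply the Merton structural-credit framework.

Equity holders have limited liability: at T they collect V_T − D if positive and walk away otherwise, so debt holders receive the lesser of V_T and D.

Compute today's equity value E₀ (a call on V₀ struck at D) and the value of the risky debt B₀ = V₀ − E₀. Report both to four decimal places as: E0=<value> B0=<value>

d₁ = [ln(V₀/D) + (r + σ²/2)T] / (σ√T)
   = [ln(224.3673/106.1748) + (0.0769 + 0.5·0.4826²)·3.1322] / (0.4826·√3.1322)
   = [0.748198 + 0.605615] / 0.854107 = 1.585063
d₂ = d₁ − σ√T = 1.585063 − 0.854107 = 0.730957
N(d₁) = 0.943524,  N(d₂) = 0.767597,  e^(−rT) = 0.785947
E₀ = V₀·N(d₁) − D·e^(−rT)·N(d₂)
   = 224.3673·0.943524 − 106.1748·0.785947·0.767597 = 147.641682
B₀ = V₀ − E₀ = 224.3673 − 147.641682 = 76.725618

E0=147.6417 B0=76.7256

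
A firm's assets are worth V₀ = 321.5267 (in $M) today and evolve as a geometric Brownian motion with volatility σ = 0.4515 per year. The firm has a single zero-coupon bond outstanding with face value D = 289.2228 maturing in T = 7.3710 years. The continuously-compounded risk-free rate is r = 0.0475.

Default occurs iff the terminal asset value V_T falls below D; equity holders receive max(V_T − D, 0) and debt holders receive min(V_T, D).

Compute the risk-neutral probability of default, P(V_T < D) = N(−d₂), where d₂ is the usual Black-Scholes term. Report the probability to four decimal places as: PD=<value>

d₁ = [ln(V₀/D) + (r + σ²/2)T] / (σ√T)
   = [ln(321.5267/289.2228) + (0.0475 + 0.5·0.4515²)·7.3710] / (0.4515·√7.3710)
   = [0.105883 + 1.101420] / 1.225804 = 0.984907
d₂ = d₁ − σ√T = 0.984907 − 1.225804 = -0.240896
risk-neutral PD = N(−d₂) = N(0.240896) = 0.595182

PD=0.5952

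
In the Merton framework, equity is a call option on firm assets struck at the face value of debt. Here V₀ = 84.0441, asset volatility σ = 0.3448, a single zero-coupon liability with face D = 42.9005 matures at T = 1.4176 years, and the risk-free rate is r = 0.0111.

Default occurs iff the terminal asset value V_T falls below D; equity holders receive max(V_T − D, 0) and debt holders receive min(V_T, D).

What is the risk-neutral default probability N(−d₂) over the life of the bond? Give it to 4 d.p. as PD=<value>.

PD=0.0706

d₁ = [ln(V₀/D) + (r + σ²/2)T] / (σ√T)
   = [ln(84.0441/42.9005) + (0.0111 + 0.5·0.3448²)·1.4176] / (0.3448·√1.4176)
   = [0.672458 + 0.100002] / 0.410529 = 1.881622
d₂ = d₁ − σ√T = 1.881622 − 0.410529 = 1.471092
risk-neutral PD = N(−d₂) = N(-1.471092) = 0.070633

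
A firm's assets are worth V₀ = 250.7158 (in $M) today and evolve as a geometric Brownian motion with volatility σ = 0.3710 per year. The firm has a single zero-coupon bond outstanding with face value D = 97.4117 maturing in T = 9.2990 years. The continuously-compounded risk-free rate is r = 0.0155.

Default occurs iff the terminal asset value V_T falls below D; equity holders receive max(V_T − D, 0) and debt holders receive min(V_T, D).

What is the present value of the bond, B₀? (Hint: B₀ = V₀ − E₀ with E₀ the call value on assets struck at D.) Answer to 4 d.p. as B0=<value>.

B0=71.0314

d₁ = [ln(V₀/D) + (r + σ²/2)T] / (σ√T)
   = [ln(250.7158/97.4117) + (0.0155 + 0.5·0.3710²)·9.2990] / (0.3710·√9.2990)
   = [0.945374 + 0.784096] / 1.131337 = 1.528696
d₂ = d₁ − σ√T = 1.528696 − 1.131337 = 0.397358
N(d₁) = 0.936830,  N(d₂) = 0.654448,  e^(−rT) = 0.865771
E₀ = V₀·N(d₁) − D·e^(−rT)·N(d₂)
   = 250.7158·0.936830 − 97.4117·0.865771·0.654448 = 179.684363
B₀ = V₀ − E₀ = 250.7158 − 179.684363 = 71.031437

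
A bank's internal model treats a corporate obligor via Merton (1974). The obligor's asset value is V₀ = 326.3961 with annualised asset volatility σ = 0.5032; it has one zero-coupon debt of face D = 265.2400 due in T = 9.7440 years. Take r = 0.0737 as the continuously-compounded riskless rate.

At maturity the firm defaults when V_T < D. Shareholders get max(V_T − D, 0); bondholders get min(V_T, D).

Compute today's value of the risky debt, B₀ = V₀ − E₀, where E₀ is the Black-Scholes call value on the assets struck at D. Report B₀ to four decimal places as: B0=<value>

B0=82.2383

d₁ = [ln(V₀/D) + (r + σ²/2)T] / (σ√T)
   = [ln(326.3961/265.2400) + (0.0737 + 0.5·0.5032²)·9.7440] / (0.5032·√9.7440)
   = [0.207477 + 1.951773] / 1.570758 = 1.374655
d₂ = d₁ − σ√T = 1.374655 − 1.570758 = -0.196103
N(d₁) = 0.915381,  N(d₂) = 0.422265,  e^(−rT) = 0.487662
E₀ = V₀·N(d₁) − D·e^(−rT)·N(d₂)
   = 326.3961·0.915381 − 265.2400·0.487662·0.422265 = 244.157840
B₀ = V₀ − E₀ = 326.3961 − 244.157840 = 82.238260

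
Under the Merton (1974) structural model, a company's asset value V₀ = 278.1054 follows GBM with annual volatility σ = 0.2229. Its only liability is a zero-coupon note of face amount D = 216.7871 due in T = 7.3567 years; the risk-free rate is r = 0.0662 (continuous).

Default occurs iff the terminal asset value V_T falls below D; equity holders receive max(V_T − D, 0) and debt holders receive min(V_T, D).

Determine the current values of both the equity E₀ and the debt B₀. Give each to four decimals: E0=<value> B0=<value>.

d₁ = [ln(V₀/D) + (r + σ²/2)T] / (σ√T)
   = [ln(278.1054/216.7871) + (0.0662 + 0.5·0.2229²)·7.3567] / (0.2229·√7.3567)
   = [0.249084 + 0.669770] / 0.604577 = 1.519831
d₂ = d₁ − σ√T = 1.519831 − 0.604577 = 0.915254
N(d₁) = 0.935723,  N(d₂) = 0.819971,  e^(−rT) = 0.614459
E₀ = V₀·N(d₁) − D·e^(−rT)·N(d₂)
   = 278.1054·0.935723 − 216.7871·0.614459·0.819971 = 151.004064
B₀ = V₀ − E₀ = 278.1054 − 151.004064 = 127.101336

E0=151.0041 B0=127.1013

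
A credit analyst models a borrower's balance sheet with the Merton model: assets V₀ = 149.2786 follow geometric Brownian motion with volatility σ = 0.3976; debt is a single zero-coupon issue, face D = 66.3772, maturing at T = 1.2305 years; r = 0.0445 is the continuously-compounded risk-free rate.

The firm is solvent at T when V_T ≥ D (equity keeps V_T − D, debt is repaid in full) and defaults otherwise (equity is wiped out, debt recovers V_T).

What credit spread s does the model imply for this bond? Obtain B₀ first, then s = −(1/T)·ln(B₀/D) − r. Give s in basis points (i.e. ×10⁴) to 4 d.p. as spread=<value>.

spread=51.1228

d₁ = [ln(V₀/D) + (r + σ²/2)T] / (σ√T)
   = [ln(149.2786/66.3772) + (0.0445 + 0.5·0.3976²)·1.2305] / (0.3976·√1.2305)
   = [0.810461 + 0.152020] / 0.441049 = 2.182251
d₂ = d₁ − σ√T = 2.182251 − 0.441049 = 1.741201
N(d₁) = 0.985454,  N(d₂) = 0.959176,  e^(−rT) = 0.946715
E₀ = V₀·N(d₁) − D·e^(−rT)·N(d₂)
   = 149.2786·0.985454 − 66.3772·0.946715·0.959176 = 86.832380
B₀ = V₀ − E₀ = 149.2786 − 86.832380 = 62.446220
spread = −(1/T)·ln(B₀/D) − r = −(1/1.2305)·ln(62.446220/66.3772) − 0.0445 = 0.00511228
in basis points: 0.00511228 × 10⁴ = 51.1228 bp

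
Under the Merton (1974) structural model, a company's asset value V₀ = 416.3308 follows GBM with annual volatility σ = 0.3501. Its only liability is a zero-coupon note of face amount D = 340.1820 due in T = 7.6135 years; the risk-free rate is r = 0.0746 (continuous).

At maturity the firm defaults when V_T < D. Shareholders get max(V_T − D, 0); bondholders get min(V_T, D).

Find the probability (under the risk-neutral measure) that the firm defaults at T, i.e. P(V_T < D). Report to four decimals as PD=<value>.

d₁ = [ln(V₀/D) + (r + σ²/2)T] / (σ√T)
   = [ln(416.3308/340.1820) + (0.0746 + 0.5·0.3501²)·7.6135] / (0.3501·√7.6135)
   = [0.201999 + 1.034560] / 0.966016 = 1.280062
d₂ = d₁ − σ√T = 1.280062 − 0.966016 = 0.314046
risk-neutral PD = N(−d₂) = N(-0.314046) = 0.376743

PD=0.3767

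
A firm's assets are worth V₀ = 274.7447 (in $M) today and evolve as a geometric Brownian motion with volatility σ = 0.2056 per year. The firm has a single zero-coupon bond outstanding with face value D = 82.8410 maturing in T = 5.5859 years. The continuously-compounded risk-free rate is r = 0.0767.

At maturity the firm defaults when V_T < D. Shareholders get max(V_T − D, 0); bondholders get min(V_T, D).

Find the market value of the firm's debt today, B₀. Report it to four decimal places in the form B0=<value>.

d₁ = [ln(V₀/D) + (r + σ²/2)T] / (σ√T)
   = [ln(274.7447/82.8410) + (0.0767 + 0.5·0.2056²)·5.5859] / (0.2056·√5.5859)
   = [1.198919 + 0.546500] / 0.485925 = 3.591949
d₂ = d₁ − σ√T = 3.591949 − 0.485925 = 3.106023
N(d₁) = 0.999836,  N(d₂) = 0.999052,  e^(−rT) = 0.651526
E₀ = V₀·N(d₁) − D·e^(−rT)·N(d₂)
   = 274.7447·0.999836 − 82.8410·0.651526·0.999052 = 220.777749
B₀ = V₀ − E₀ = 274.7447 − 220.777749 = 53.966951

B0=53.9670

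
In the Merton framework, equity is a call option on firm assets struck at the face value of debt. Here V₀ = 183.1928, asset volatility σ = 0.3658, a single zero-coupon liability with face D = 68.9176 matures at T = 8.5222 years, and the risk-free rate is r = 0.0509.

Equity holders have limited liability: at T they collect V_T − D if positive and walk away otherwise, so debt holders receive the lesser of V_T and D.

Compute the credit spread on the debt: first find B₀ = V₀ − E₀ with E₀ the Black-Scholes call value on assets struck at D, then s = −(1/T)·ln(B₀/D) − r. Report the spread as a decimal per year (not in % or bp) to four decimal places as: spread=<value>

d₁ = [ln(V₀/D) + (r + σ²/2)T] / (σ√T)
   = [ln(183.1928/68.9176) + (0.0509 + 0.5·0.3658²)·8.5222] / (0.3658·√8.5222)
   = [0.977628 + 1.003956] / 1.067873 = 1.855636
d₂ = d₁ − σ√T = 1.855636 − 1.067873 = 0.787763
N(d₁) = 0.968247,  N(d₂) = 0.784582,  e^(−rT) = 0.648055
E₀ = V₀·N(d₁) − D·e^(−rT)·N(d₂)
   = 183.1928·0.968247 − 68.9176·0.648055·0.784582 = 142.334611
B₀ = V₀ − E₀ = 183.1928 − 142.334611 = 40.858189
spread = −(1/T)·ln(B₀/D) − r = −(1/8.5222)·ln(40.858189/68.9176) − 0.0509 = 0.01044617

spread=0.0104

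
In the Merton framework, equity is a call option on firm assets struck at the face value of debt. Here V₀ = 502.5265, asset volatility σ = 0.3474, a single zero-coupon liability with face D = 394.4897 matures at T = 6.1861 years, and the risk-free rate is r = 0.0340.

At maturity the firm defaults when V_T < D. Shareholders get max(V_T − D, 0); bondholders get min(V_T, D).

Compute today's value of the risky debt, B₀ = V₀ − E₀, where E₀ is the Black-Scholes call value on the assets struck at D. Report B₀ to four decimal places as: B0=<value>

B0=256.7374

d₁ = [ln(V₀/D) + (r + σ²/2)T] / (σ√T)
   = [ln(502.5265/394.4897) + (0.0340 + 0.5·0.3474²)·6.1861] / (0.3474·√6.1861)
   = [0.242055 + 0.583618] / 0.864049 = 0.955586
d₂ = d₁ − σ√T = 0.955586 − 0.864049 = 0.091537
N(d₁) = 0.830359,  N(d₂) = 0.536467,  e^(−rT) = 0.810319
E₀ = V₀·N(d₁) − D·e^(−rT)·N(d₂)
   = 502.5265·0.830359 − 394.4897·0.810319·0.536467 = 245.789144
B₀ = V₀ − E₀ = 502.5265 − 245.789144 = 256.737356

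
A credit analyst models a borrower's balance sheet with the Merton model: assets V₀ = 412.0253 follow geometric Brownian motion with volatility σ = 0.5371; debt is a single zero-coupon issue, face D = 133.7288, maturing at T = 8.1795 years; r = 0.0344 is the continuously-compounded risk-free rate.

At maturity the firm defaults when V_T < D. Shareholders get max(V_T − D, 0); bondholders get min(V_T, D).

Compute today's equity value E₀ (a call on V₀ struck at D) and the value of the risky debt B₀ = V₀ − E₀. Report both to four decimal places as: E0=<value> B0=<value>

E0=336.6353 B0=75.3900

d₁ = [ln(V₀/D) + (r + σ²/2)T] / (σ√T)
   = [ln(412.0253/133.7288) + (0.0344 + 0.5·0.5371²)·8.1795] / (0.5371·√8.1795)
   = [1.125271 + 1.461171] / 1.536097 = 1.683776
d₂ = d₁ − σ√T = 1.683776 − 1.536097 = 0.147679
N(d₁) = 0.953887,  N(d₂) = 0.558702,  e^(−rT) = 0.754745
E₀ = V₀·N(d₁) − D·e^(−rT)·N(d₂)
   = 412.0253·0.953887 − 133.7288·0.754745·0.558702 = 336.635318
B₀ = V₀ − E₀ = 412.0253 − 336.635318 = 75.389982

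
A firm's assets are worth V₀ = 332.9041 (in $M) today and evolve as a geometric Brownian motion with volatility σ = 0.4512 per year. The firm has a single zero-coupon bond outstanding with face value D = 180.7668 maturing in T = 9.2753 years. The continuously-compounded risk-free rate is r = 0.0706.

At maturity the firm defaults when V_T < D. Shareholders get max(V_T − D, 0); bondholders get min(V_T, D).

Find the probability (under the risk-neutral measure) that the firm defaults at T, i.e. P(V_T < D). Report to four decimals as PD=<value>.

d₁ = [ln(V₀/D) + (r + σ²/2)T] / (σ√T)
   = [ln(332.9041/180.7668) + (0.0706 + 0.5·0.4512²)·9.2753] / (0.4512·√9.2753)
   = [0.610647 + 1.598976] / 1.374147 = 1.607996
d₂ = d₁ − σ√T = 1.607996 − 1.374147 = 0.233849
risk-neutral PD = N(−d₂) = N(-0.233849) = 0.407551

PD=0.4076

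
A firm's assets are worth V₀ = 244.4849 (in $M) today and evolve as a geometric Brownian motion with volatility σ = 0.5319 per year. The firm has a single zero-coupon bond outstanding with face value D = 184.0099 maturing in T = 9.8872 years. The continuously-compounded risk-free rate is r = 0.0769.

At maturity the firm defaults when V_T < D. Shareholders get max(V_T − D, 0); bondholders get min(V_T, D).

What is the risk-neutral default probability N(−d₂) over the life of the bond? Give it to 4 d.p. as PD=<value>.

d₁ = [ln(V₀/D) + (r + σ²/2)T] / (σ√T)
   = [ln(244.4849/184.0099) + (0.0769 + 0.5·0.5319²)·9.8872] / (0.5319·√9.8872)
   = [0.284164 + 2.158957] / 1.672502 = 1.460758
d₂ = d₁ − σ√T = 1.460758 − 1.672502 = -0.211744
risk-neutral PD = N(−d₂) = N(0.211744) = 0.583847

PD=0.5838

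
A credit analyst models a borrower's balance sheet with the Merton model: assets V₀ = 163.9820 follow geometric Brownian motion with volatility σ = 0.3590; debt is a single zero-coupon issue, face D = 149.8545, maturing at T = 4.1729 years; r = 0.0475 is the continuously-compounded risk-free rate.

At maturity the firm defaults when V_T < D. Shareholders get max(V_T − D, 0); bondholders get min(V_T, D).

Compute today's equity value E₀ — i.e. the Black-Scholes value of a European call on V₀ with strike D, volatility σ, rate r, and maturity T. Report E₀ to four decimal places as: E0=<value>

E0=64.5497

d₁ = [ln(V₀/D) + (r + σ²/2)T] / (σ√T)
   = [ln(163.9820/149.8545) + (0.0475 + 0.5·0.3590²)·4.1729] / (0.3590·√4.1729)
   = [0.090092 + 0.467117] / 0.733354 = 0.759809
d₂ = d₁ − σ√T = 0.759809 − 0.733354 = 0.026455
N(d₁) = 0.776315,  N(d₂) = 0.510553,  e^(−rT) = 0.820195
E₀ = V₀·N(d₁) − D·e^(−rT)·N(d₂)
   = 163.9820·0.776315 − 149.8545·0.820195·0.510553 = 64.549745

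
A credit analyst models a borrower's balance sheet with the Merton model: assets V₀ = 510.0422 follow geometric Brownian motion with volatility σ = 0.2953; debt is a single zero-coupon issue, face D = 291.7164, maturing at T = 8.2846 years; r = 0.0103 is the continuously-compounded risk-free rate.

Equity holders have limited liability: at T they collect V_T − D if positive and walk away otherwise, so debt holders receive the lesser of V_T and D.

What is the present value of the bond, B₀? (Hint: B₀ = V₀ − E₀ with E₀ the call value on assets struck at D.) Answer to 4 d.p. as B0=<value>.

d₁ = [ln(V₀/D) + (r + σ²/2)T] / (σ√T)
   = [ln(510.0422/291.7164) + (0.0103 + 0.5·0.2953²)·8.2846] / (0.2953·√8.2846)
   = [0.558711 + 0.446549] / 0.849961 = 1.182712
d₂ = d₁ − σ√T = 1.182712 − 0.849961 = 0.332751
N(d₁) = 0.881538,  N(d₂) = 0.630339,  e^(−rT) = 0.918208
E₀ = V₀·N(d₁) − D·e^(−rT)·N(d₂)
   = 510.0422·0.881538 − 291.7164·0.918208·0.630339 = 280.781550
B₀ = V₀ − E₀ = 510.0422 − 280.781550 = 229.260650

B0=229.2607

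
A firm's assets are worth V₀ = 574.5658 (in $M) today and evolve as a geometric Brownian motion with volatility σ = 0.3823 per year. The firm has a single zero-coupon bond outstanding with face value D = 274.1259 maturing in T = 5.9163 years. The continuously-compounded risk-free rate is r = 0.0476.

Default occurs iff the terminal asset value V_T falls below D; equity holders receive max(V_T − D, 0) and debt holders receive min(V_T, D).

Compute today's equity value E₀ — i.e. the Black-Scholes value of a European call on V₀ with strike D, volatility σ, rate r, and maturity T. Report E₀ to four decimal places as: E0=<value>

d₁ = [ln(V₀/D) + (r + σ²/2)T] / (σ√T)
   = [ln(574.5658/274.1259) + (0.0476 + 0.5·0.3823²)·5.9163] / (0.3823·√5.9163)
   = [0.740027 + 0.713959] / 0.929885 = 1.563619
d₂ = d₁ − σ√T = 1.563619 − 0.929885 = 0.633734
N(d₁) = 0.941046,  N(d₂) = 0.736873,  e^(−rT) = 0.754563
E₀ = V₀·N(d₁) − D·e^(−rT)·N(d₂)
   = 574.5658·0.941046 − 274.1259·0.754563·0.736873 = 388.274398

E0=388.2744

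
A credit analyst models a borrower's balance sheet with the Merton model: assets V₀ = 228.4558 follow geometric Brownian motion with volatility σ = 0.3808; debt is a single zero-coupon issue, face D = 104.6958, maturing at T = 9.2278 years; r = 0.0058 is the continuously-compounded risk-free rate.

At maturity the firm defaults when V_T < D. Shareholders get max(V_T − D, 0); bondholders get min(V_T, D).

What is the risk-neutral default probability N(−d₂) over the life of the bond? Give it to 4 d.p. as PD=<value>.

PD=0.4434

d₁ = [ln(V₀/D) + (r + σ²/2)T] / (σ√T)
   = [ln(228.4558/104.6958) + (0.0058 + 0.5·0.3808²)·9.2278] / (0.3808·√9.2278)
   = [0.780284 + 0.722577] / 1.156767 = 1.299190
d₂ = d₁ − σ√T = 1.299190 − 1.156767 = 0.142422
risk-neutral PD = N(−d₂) = N(-0.142422) = 0.443373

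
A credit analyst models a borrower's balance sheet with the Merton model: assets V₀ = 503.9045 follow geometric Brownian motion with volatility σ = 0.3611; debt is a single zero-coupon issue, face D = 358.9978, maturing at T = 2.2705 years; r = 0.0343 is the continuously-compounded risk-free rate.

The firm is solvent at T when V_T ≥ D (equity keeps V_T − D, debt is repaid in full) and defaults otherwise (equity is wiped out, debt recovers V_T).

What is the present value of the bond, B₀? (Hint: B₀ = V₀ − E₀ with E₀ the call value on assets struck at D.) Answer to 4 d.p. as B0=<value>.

B0=304.3212

d₁ = [ln(V₀/D) + (r + σ²/2)T] / (σ√T)
   = [ln(503.9045/358.9978) + (0.0343 + 0.5·0.3611²)·2.2705] / (0.3611·√2.2705)
   = [0.339071 + 0.225907] / 0.544112 = 1.038348
d₂ = d₁ − σ√T = 1.038348 − 0.544112 = 0.494236
N(d₁) = 0.850446,  N(d₂) = 0.689430,  e^(−rT) = 0.925077
E₀ = V₀·N(d₁) − D·e^(−rT)·N(d₂)
   = 503.9045·0.850446 − 358.9978·0.925077·0.689430 = 199.583303
B₀ = V₀ − E₀ = 503.9045 − 199.583303 = 304.321197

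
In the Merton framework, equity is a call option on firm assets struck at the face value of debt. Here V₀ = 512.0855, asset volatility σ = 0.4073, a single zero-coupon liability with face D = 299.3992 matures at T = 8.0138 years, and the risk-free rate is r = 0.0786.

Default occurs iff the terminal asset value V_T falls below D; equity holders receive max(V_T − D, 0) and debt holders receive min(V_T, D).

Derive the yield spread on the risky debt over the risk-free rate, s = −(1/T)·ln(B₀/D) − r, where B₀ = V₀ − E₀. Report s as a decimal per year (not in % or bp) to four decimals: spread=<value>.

spread=0.0205

d₁ = [ln(V₀/D) + (r + σ²/2)T] / (σ√T)
   = [ln(512.0855/299.3992) + (0.0786 + 0.5·0.4073²)·8.0138] / (0.4073·√8.0138)
   = [0.536714 + 1.294603] / 1.153012 = 1.588290
d₂ = d₁ − σ√T = 1.588290 − 1.153012 = 0.435278
N(d₁) = 0.943890,  N(d₂) = 0.668320,  e^(−rT) = 0.532653
E₀ = V₀·N(d₁) − D·e^(−rT)·N(d₂)
   = 512.0855·0.943890 − 299.3992·0.532653·0.668320 = 376.771244
B₀ = V₀ − E₀ = 512.0855 − 376.771244 = 135.314256
spread = −(1/T)·ln(B₀/D) − r = −(1/8.0138)·ln(135.314256/299.3992) − 0.0786 = 0.02050129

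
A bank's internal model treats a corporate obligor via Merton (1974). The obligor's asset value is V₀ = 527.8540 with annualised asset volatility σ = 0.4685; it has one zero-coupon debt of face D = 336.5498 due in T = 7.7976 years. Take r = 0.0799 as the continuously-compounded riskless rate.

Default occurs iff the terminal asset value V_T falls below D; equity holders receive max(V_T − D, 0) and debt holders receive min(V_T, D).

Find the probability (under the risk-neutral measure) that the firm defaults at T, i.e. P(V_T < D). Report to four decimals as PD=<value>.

d₁ = [ln(V₀/D) + (r + σ²/2)T] / (σ√T)
   = [ln(527.8540/336.5498) + (0.0799 + 0.5·0.4685²)·7.7976] / (0.4685·√7.7976)
   = [0.450074 + 1.478785] / 1.308248 = 1.474383
d₂ = d₁ − σ√T = 1.474383 − 1.308248 = 0.166135
risk-neutral PD = N(−d₂) = N(-0.166135) = 0.434025

PD=0.4340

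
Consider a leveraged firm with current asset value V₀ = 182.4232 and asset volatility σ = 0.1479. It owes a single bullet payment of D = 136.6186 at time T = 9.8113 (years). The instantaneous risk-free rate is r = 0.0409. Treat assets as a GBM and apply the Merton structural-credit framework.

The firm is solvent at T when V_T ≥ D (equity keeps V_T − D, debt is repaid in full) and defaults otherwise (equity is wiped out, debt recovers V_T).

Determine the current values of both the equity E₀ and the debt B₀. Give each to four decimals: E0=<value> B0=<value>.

E0=92.7208 B0=89.7024

d₁ = [ln(V₀/D) + (r + σ²/2)T] / (σ√T)
   = [ln(182.4232/136.6186) + (0.0409 + 0.5·0.1479²)·9.8113] / (0.1479·√9.8113)
   = [0.289136 + 0.508590] / 0.463267 = 1.721958
d₂ = d₁ − σ√T = 1.721958 − 0.463267 = 1.258691
N(d₁) = 0.957461,  N(d₂) = 0.895929,  e^(−rT) = 0.669461
E₀ = V₀·N(d₁) − D·e^(−rT)·N(d₂)
   = 182.4232·0.957461 − 136.6186·0.669461·0.895929 = 92.720758
B₀ = V₀ − E₀ = 182.4232 − 92.720758 = 89.702442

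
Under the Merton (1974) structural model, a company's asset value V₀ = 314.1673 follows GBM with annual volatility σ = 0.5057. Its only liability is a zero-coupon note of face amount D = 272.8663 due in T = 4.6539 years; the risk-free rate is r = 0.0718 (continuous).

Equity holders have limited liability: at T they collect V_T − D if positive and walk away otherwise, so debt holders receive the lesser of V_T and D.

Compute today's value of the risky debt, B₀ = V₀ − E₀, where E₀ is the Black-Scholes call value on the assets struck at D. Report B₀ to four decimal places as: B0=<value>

B0=140.4300

d₁ = [ln(V₀/D) + (r + σ²/2)T] / (σ√T)
   = [ln(314.1673/272.8663) + (0.0718 + 0.5·0.5057²)·4.6539] / (0.5057·√4.6539)
   = [0.140944 + 0.929227] / 1.090942 = 0.980960
d₂ = d₁ − σ√T = 0.980960 − 1.090942 = -0.109981
N(d₁) = 0.836694,  N(d₂) = 0.456212,  e^(−rT) = 0.715946
E₀ = V₀·N(d₁) − D·e^(−rT)·N(d₂)
   = 314.1673·0.836694 − 272.8663·0.715946·0.456212 = 173.737322
B₀ = V₀ − E₀ = 314.1673 − 173.737322 = 140.429978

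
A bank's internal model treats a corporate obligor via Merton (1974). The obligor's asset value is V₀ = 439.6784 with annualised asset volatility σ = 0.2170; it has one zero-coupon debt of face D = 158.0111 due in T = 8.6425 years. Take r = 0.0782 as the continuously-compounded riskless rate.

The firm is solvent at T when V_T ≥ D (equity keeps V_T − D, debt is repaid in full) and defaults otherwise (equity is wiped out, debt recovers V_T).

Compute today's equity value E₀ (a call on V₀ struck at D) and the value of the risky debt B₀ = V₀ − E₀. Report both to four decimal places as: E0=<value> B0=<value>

E0=359.4310 B0=80.2474

d₁ = [ln(V₀/D) + (r + σ²/2)T] / (σ√T)
   = [ln(439.6784/158.0111) + (0.0782 + 0.5·0.2170²)·8.6425] / (0.2170·√8.6425)
   = [1.023378 + 0.879327] / 0.637939 = 2.982580
d₂ = d₁ − σ√T = 2.982580 − 0.637939 = 2.344640
N(d₁) = 0.998571,  N(d₂) = 0.990477,  e^(−rT) = 0.508727
E₀ = V₀·N(d₁) − D·e^(−rT)·N(d₂)
   = 439.6784·0.998571 − 158.0111·0.508727·0.990477 = 359.430980
B₀ = V₀ − E₀ = 439.6784 − 359.430980 = 80.247420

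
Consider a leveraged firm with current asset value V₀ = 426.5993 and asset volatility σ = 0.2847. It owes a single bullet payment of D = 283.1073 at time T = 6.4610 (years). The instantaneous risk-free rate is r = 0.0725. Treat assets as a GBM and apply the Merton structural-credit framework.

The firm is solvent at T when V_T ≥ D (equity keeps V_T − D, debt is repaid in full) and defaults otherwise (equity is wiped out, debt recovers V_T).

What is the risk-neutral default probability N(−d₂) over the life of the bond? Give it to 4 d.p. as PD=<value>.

d₁ = [ln(V₀/D) + (r + σ²/2)T] / (σ√T)
   = [ln(426.5993/283.1073) + (0.0725 + 0.5·0.2847²)·6.4610] / (0.2847·√6.4610)
   = [0.410019 + 0.730268] / 0.723665 = 1.575712
d₂ = d₁ − σ√T = 1.575712 − 0.723665 = 0.852047
risk-neutral PD = N(−d₂) = N(-0.852047) = 0.197094

PD=0.1971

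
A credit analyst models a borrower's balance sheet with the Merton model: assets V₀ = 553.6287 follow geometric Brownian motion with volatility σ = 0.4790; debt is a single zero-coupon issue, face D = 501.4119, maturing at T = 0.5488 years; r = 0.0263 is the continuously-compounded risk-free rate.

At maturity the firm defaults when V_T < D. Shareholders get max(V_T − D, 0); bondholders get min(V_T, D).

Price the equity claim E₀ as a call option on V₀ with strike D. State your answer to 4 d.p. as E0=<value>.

d₁ = [ln(V₀/D) + (r + σ²/2)T] / (σ√T)
   = [ln(553.6287/501.4119) + (0.0263 + 0.5·0.4790²)·0.5488] / (0.4790·√0.5488)
   = [0.099066 + 0.077392] / 0.354848 = 0.497279
d₂ = d₁ − σ√T = 0.497279 − 0.354848 = 0.142430
N(d₁) = 0.690504,  N(d₂) = 0.556630,  e^(−rT) = 0.985670
E₀ = V₀·N(d₁) − D·e^(−rT)·N(d₂)
   = 553.6287·0.690504 − 501.4119·0.985670·0.556630 = 107.181220

E0=107.1812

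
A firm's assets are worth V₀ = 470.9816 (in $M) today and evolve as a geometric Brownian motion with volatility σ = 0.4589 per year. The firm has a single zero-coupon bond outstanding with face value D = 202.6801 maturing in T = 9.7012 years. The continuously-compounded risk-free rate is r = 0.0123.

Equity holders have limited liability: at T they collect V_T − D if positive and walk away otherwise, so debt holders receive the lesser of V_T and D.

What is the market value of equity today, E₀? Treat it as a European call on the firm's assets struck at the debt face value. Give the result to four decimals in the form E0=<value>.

d₁ = [ln(V₀/D) + (r + σ²/2)T] / (σ√T)
   = [ln(470.9816/202.6801) + (0.0123 + 0.5·0.4589²)·9.7012] / (0.4589·√9.7012)
   = [0.843190 + 1.140809] / 1.429324 = 1.388068
d₂ = d₁ − σ√T = 1.388068 − 1.429324 = -0.041257
N(d₁) = 0.917442,  N(d₂) = 0.483546,  e^(−rT) = 0.887520
E₀ = V₀·N(d₁) − D·e^(−rT)·N(d₂)
   = 470.9816·0.917442 − 202.6801·0.887520·0.483546 = 345.116776

E0=345.1168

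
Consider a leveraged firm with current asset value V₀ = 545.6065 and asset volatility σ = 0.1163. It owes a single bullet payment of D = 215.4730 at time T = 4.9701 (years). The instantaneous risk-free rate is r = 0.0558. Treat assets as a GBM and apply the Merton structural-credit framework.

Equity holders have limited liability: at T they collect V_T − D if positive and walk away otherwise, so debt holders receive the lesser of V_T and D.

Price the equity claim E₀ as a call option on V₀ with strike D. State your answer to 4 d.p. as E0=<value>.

E0=382.3204

d₁ = [ln(V₀/D) + (r + σ²/2)T] / (σ√T)
   = [ln(545.6065/215.4730) + (0.0558 + 0.5·0.1163²)·4.9701] / (0.1163·√4.9701)
   = [0.929062 + 0.310944] / 0.259276 = 4.782572
d₂ = d₁ − σ√T = 4.782572 − 0.259276 = 4.523296
N(d₁) = 0.999999,  N(d₂) = 0.999997,  e^(−rT) = 0.757803
E₀ = V₀·N(d₁) − D·e^(−rT)·N(d₂)
   = 545.6065·0.999999 − 215.4730·0.757803·0.999997 = 382.320400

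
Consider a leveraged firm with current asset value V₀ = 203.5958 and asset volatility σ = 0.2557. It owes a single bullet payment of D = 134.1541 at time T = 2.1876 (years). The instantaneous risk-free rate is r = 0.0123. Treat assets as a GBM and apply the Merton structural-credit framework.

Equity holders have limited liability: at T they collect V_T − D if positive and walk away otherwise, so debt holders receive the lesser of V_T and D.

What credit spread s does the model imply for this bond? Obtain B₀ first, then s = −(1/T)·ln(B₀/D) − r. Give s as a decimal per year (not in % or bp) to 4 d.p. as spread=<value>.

d₁ = [ln(V₀/D) + (r + σ²/2)T] / (σ√T)
   = [ln(203.5958/134.1541) + (0.0123 + 0.5·0.2557²)·2.1876] / (0.2557·√2.1876)
   = [0.417148 + 0.098423] / 0.378194 = 1.363243
d₂ = d₁ − σ√T = 1.363243 − 0.378194 = 0.985049
N(d₁) = 0.913597,  N(d₂) = 0.837700,  e^(−rT) = 0.973451
E₀ = V₀·N(d₁) − D·e^(−rT)·N(d₂)
   = 203.5958·0.913597 − 134.1541·0.973451·0.837700 = 76.607197
B₀ = V₀ − E₀ = 203.5958 − 76.607197 = 126.988603
spread = −(1/T)·ln(B₀/D) − r = −(1/2.1876)·ln(126.988603/134.1541) − 0.0123 = 0.01279224

spread=0.0128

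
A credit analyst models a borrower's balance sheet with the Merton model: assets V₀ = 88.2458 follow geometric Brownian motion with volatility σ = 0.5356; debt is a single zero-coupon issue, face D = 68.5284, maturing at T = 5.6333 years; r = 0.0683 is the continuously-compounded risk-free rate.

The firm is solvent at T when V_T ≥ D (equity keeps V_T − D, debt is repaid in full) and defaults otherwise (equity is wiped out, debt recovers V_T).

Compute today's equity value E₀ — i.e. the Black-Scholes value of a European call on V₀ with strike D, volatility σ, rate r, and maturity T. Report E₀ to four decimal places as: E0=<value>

E0=56.1400

d₁ = [ln(V₀/D) + (r + σ²/2)T] / (σ√T)
   = [ln(88.2458/68.5284) + (0.0683 + 0.5·0.5356²)·5.6333] / (0.5356·√5.6333)
   = [0.252878 + 1.192759] / 1.271224 = 1.137201
d₂ = d₁ − σ√T = 1.137201 − 1.271224 = -0.134023
N(d₁) = 0.872273,  N(d₂) = 0.446692,  e^(−rT) = 0.680618
E₀ = V₀·N(d₁) − D·e^(−rT)·N(d₂)
   = 88.2458·0.872273 − 68.5284·0.680618·0.446692 = 56.139953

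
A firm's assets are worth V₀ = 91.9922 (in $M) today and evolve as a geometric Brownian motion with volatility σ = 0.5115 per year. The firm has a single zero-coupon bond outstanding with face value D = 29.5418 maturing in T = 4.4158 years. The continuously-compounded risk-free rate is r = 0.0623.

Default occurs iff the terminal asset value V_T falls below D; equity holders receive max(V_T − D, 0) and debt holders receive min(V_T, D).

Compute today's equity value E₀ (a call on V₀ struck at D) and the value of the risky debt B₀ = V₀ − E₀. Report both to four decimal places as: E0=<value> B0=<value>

d₁ = [ln(V₀/D) + (r + σ²/2)T] / (σ√T)
   = [ln(91.9922/29.5418) + (0.0623 + 0.5·0.5115²)·4.4158] / (0.5115·√4.4158)
   = [1.135898 + 0.852762] / 1.074856 = 1.850164
d₂ = d₁ − σ√T = 1.850164 − 1.074856 = 0.775308
N(d₁) = 0.967855,  N(d₂) = 0.780921,  e^(−rT) = 0.759493
E₀ = V₀·N(d₁) − D·e^(−rT)·N(d₂)
   = 91.9922·0.967855 − 29.5418·0.759493·0.780921 = 71.513754
B₀ = V₀ − E₀ = 91.9922 − 71.513754 = 20.478446

E0=71.5138 B0=20.4784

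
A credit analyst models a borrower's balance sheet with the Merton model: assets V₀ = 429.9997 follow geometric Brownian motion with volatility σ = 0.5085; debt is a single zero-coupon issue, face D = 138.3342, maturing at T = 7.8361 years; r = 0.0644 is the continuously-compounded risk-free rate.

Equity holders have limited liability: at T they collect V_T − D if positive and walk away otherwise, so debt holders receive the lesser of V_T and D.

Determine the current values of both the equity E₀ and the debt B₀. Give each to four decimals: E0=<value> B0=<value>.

E0=360.6261 B0=69.3736

d₁ = [ln(V₀/D) + (r + σ²/2)T] / (σ√T)
   = [ln(429.9997/138.3342) + (0.0644 + 0.5·0.5085²)·7.8361] / (0.5085·√7.8361)
   = [1.134112 + 1.517744] / 1.423446 = 1.862983
d₂ = d₁ − σ√T = 1.862983 − 1.423446 = 0.439538
N(d₁) = 0.968768,  N(d₂) = 0.669864,  e^(−rT) = 0.603720
E₀ = V₀·N(d₁) − D·e^(−rT)·N(d₂)
   = 429.9997·0.968768 − 138.3342·0.603720·0.669864 = 360.626052
B₀ = V₀ − E₀ = 429.9997 − 360.626052 = 69.373648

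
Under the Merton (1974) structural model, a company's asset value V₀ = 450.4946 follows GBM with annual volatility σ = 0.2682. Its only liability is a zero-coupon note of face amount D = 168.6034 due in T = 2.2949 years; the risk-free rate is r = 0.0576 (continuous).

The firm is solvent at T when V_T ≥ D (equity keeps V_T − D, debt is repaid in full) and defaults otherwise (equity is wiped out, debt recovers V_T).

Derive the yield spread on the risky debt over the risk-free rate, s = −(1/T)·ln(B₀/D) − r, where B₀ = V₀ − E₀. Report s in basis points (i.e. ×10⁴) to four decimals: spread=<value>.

spread=2.7849

d₁ = [ln(V₀/D) + (r + σ²/2)T] / (σ√T)
   = [ln(450.4946/168.6034) + (0.0576 + 0.5·0.2682²)·2.2949] / (0.2682·√2.2949)
   = [0.982797 + 0.214724] / 0.406294 = 2.947422
d₂ = d₁ − σ√T = 2.947422 − 0.406294 = 2.541128
N(d₁) = 0.998398,  N(d₂) = 0.994475,  e^(−rT) = 0.876178
E₀ = V₀·N(d₁) − D·e^(−rT)·N(d₂)
   = 450.4946·0.998398 − 168.6034·0.876178·0.994475 = 302.862428
B₀ = V₀ − E₀ = 450.4946 − 302.862428 = 147.632172
spread = −(1/T)·ln(B₀/D) − r = −(1/2.2949)·ln(147.632172/168.6034) − 0.0576 = 0.00027849
in basis points: 0.00027849 × 10⁴ = 2.7849 bp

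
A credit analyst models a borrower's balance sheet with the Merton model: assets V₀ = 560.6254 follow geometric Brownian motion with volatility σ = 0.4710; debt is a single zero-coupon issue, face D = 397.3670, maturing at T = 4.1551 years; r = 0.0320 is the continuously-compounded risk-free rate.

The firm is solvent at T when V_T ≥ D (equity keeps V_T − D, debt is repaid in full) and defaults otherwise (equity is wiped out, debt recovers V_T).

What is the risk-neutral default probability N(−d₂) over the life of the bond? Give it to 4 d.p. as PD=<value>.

d₁ = [ln(V₀/D) + (r + σ²/2)T] / (σ√T)
   = [ln(560.6254/397.3670) + (0.0320 + 0.5·0.4710²)·4.1551] / (0.4710·√4.1551)
   = [0.344193 + 0.593849] / 0.960089 = 0.977036
d₂ = d₁ − σ√T = 0.977036 − 0.960089 = 0.016946
risk-neutral PD = N(−d₂) = N(-0.016946) = 0.493240

PD=0.4932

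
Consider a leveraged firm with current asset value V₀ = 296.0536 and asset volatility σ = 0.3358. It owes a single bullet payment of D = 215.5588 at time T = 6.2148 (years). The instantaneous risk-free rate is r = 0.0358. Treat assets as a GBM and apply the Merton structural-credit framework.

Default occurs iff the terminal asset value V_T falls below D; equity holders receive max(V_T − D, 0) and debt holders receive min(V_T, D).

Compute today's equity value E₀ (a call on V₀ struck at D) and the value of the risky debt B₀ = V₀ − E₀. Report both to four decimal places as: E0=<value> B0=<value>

E0=151.7564 B0=144.2972

d₁ = [ln(V₀/D) + (r + σ²/2)T] / (σ√T)
   = [ln(296.0536/215.5588) + (0.0358 + 0.5·0.3358²)·6.2148] / (0.3358·√6.2148)
   = [0.317307 + 0.572885] / 0.837133 = 1.063382
d₂ = d₁ − σ√T = 1.063382 − 0.837133 = 0.226250
N(d₁) = 0.856196,  N(d₂) = 0.589496,  e^(−rT) = 0.800523
E₀ = V₀·N(d₁) − D·e^(−rT)·N(d₂)
   = 296.0536·0.856196 − 215.5588·0.800523·0.589496 = 151.756435
B₀ = V₀ − E₀ = 296.0536 − 151.756435 = 144.297165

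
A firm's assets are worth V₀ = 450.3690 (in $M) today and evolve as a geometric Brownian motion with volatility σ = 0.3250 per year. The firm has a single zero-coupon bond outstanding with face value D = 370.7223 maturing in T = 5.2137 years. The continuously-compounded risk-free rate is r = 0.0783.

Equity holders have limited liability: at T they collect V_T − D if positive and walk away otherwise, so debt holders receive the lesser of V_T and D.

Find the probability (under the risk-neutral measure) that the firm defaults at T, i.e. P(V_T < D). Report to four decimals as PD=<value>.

PD=0.3295

d₁ = [ln(V₀/D) + (r + σ²/2)T] / (σ√T)
   = [ln(450.3690/370.7223) + (0.0783 + 0.5·0.3250²)·5.2137] / (0.3250·√5.2137)
   = [0.194614 + 0.683581] / 0.742090 = 1.183409
d₂ = d₁ − σ√T = 1.183409 − 0.742090 = 0.441319
risk-neutral PD = N(−d₂) = N(-0.441319) = 0.329491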